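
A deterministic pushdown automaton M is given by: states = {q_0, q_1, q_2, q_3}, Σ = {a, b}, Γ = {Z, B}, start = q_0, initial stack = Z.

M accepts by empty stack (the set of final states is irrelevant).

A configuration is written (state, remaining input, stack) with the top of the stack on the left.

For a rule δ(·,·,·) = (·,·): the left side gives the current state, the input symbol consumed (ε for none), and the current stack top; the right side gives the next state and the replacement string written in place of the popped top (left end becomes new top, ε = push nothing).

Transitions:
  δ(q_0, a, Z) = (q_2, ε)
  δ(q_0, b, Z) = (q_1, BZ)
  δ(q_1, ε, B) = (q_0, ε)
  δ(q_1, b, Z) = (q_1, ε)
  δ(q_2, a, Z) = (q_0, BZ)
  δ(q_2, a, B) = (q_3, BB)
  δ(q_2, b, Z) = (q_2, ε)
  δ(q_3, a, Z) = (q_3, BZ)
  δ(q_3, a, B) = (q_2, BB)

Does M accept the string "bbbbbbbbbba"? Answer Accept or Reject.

Accept

(q_0, bbbbbbbbbba, Z)
  read b, top Z: go to q_1, push BZ → (q_1, bbbbbbbbba, BZ)
  ε-move, top B: go to q_0, push ε → (q_0, bbbbbbbbba, Z)
  read b, top Z: go to q_1, push BZ → (q_1, bbbbbbbba, BZ)
  ε-move, top B: go to q_0, push ε → (q_0, bbbbbbbba, Z)
  read b, top Z: go to q_1, push BZ → (q_1, bbbbbbba, BZ)
  ε-move, top B: go to q_0, push ε → (q_0, bbbbbbba, Z)
  read b, top Z: go to q_1, push BZ → (q_1, bbbbbba, BZ)
  ε-move, top B: go to q_0, push ε → (q_0, bbbbbba, Z)
  read b, top Z: go to q_1, push BZ → (q_1, bbbbba, BZ)
  ε-move, top B: go to q_0, push ε → (q_0, bbbbba, Z)
  read b, top Z: go to q_1, push BZ → (q_1, bbbba, BZ)
  ε-move, top B: go to q_0, push ε → (q_0, bbbba, Z)
  read b, top Z: go to q_1, push BZ → (q_1, bbba, BZ)
  ε-move, top B: go to q_0, push ε → (q_0, bbba, Z)
  read b, top Z: go to q_1, push BZ → (q_1, bba, BZ)
  ε-move, top B: go to q_0, push ε → (q_0, bba, Z)
  read b, top Z: go to q_1, push BZ → (q_1, ba, BZ)
  ε-move, top B: go to q_0, push ε → (q_0, ba, Z)
  read b, top Z: go to q_1, push BZ → (q_1, a, BZ)
  ε-move, top B: go to q_0, push ε → (q_0, a, Z)
  read a, top Z: go to q_2, push ε → (q_2, ε, ε)
All input consumed and the stack is empty.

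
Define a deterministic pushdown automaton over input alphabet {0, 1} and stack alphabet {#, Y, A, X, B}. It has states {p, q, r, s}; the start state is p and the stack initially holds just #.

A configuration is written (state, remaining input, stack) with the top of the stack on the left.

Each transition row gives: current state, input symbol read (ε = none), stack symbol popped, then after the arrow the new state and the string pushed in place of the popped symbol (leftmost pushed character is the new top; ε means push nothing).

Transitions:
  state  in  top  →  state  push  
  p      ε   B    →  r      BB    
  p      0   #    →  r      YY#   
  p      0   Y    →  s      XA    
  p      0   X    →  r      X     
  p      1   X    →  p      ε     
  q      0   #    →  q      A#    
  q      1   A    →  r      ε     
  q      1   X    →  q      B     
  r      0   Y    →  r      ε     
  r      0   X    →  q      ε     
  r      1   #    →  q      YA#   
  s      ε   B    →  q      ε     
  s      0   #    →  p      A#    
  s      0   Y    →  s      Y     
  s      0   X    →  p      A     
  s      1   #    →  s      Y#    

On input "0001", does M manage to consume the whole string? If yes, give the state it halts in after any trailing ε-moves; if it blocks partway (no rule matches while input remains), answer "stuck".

q

(p, 0001, #)
  read 0, top #: go to r, push YY# → (r, 001, YY#)
  read 0, top Y: go to r, push ε → (r, 01, Y#)
  read 0, top Y: go to r, push ε → (r, 1, #)
  read 1, top #: go to q, push YA# → (q, ε, YA#)
All input consumed; M is in state q.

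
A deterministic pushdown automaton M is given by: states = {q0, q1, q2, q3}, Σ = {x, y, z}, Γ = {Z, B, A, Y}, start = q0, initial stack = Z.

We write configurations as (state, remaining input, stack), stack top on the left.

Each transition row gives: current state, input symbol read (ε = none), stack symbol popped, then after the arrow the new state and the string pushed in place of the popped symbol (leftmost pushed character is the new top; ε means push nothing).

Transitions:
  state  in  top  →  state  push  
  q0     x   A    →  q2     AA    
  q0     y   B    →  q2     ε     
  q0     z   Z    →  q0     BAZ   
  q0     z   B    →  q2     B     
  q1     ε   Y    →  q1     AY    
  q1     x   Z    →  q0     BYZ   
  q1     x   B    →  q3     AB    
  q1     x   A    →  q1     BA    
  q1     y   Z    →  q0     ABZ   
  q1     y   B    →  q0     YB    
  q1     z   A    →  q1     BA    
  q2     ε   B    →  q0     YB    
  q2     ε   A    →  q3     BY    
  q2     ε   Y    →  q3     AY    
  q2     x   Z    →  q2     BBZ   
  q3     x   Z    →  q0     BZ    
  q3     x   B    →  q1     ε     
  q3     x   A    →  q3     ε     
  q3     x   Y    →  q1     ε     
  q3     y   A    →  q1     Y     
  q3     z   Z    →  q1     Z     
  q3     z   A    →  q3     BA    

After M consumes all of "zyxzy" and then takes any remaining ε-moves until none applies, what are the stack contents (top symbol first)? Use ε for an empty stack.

(q0, zyxzy, Z)
  read z, top Z: go to q0, push BAZ → (q0, yxzy, BAZ)
  read y, top B: go to q2, push ε → (q2, xzy, AZ)
  ε-move, top A: go to q3, push BY → (q3, xzy, BYZ)
  read x, top B: go to q1, push ε → (q1, zy, YZ)
  ε-move, top Y: go to q1, push AY → (q1, zy, AYZ)
  read z, top A: go to q1, push BA → (q1, y, BAYZ)
  read y, top B: go to q0, push YB → (q0, ε, YBAYZ)
All input consumed in state q0 with stack YBAYZ.

YBAYZ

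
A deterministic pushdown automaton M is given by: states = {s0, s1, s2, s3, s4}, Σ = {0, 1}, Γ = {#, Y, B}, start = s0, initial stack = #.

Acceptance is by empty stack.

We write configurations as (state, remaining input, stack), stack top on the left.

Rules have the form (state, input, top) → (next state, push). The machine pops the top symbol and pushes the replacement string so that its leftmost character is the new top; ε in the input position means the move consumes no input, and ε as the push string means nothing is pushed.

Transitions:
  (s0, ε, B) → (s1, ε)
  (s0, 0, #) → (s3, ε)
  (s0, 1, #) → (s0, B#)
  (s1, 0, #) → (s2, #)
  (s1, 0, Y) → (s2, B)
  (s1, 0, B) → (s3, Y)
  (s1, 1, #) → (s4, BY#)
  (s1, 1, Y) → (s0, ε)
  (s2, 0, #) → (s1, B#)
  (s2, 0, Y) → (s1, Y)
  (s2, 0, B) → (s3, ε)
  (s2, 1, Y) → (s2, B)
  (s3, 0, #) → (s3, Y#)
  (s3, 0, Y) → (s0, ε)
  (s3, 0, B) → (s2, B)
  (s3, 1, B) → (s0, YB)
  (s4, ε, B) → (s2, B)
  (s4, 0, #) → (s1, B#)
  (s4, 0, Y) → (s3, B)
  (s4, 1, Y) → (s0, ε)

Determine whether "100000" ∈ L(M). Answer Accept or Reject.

(s0, 100000, #)
  read 1, top #: go to s0, push B# → (s0, 00000, B#)
  ε-move, top B: go to s1, push ε → (s1, 00000, #)
  read 0, top #: go to s2, push # → (s2, 0000, #)
  read 0, top #: go to s1, push B# → (s1, 000, B#)
  read 0, top B: go to s3, push Y → (s3, 00, Y#)
  read 0, top Y: go to s0, push ε → (s0, 0, #)
  read 0, top #: go to s3, push ε → (s3, ε, ε)
All input consumed and the stack is empty.

Accept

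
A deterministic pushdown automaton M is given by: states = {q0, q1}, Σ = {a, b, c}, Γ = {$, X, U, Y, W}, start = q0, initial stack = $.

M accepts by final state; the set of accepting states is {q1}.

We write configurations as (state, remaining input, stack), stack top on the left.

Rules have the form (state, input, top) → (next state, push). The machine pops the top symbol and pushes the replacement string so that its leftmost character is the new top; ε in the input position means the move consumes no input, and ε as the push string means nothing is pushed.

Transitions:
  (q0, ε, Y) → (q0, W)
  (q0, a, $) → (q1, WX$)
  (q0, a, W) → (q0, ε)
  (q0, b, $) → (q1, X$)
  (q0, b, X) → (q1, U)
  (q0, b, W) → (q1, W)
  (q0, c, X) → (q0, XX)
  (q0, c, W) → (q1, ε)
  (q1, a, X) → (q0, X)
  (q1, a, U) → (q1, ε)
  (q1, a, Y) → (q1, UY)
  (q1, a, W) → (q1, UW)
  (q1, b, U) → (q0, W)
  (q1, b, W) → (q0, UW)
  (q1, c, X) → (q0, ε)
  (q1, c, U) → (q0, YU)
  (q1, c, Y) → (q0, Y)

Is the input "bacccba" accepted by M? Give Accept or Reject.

(q0, bacccba, $) ⊢ (q1, acccba, X$) ⊢ (q0, cccba, X$) ⊢ (q0, ccba, XX$) ⊢ (q0, cba, XXX$) ⊢ (q0, ba, XXXX$) ⊢ (q1, a, UXXX$) ⊢ (q1, ε, XXX$)
All input consumed; state q1 ∈ F.

Accept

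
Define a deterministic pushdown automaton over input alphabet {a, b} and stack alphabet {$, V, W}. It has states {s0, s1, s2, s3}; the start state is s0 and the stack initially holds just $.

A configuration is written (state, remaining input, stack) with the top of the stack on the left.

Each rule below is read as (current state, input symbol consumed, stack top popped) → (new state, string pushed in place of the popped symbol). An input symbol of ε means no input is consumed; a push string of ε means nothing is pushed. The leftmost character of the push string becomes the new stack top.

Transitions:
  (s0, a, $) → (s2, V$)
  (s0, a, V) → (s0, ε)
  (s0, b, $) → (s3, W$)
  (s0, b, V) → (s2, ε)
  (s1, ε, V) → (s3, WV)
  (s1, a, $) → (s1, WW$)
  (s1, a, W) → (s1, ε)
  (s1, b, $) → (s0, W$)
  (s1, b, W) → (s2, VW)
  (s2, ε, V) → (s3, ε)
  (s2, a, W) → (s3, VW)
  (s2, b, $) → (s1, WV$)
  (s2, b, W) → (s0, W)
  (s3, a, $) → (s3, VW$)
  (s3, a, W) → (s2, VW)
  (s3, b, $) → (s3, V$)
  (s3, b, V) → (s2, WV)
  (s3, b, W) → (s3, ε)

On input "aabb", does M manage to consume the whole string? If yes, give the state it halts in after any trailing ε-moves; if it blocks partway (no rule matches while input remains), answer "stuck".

s0

(s0, aabb, $)
  read a, top $: go to s2, push V$ → (s2, abb, V$)
  ε-move, top V: go to s3, push ε → (s3, abb, $)
  read a, top $: go to s3, push VW$ → (s3, bb, VW$)
  read b, top V: go to s2, push WV → (s2, b, WVW$)
  read b, top W: go to s0, push W → (s0, ε, WVW$)
All input consumed; M is in state s0.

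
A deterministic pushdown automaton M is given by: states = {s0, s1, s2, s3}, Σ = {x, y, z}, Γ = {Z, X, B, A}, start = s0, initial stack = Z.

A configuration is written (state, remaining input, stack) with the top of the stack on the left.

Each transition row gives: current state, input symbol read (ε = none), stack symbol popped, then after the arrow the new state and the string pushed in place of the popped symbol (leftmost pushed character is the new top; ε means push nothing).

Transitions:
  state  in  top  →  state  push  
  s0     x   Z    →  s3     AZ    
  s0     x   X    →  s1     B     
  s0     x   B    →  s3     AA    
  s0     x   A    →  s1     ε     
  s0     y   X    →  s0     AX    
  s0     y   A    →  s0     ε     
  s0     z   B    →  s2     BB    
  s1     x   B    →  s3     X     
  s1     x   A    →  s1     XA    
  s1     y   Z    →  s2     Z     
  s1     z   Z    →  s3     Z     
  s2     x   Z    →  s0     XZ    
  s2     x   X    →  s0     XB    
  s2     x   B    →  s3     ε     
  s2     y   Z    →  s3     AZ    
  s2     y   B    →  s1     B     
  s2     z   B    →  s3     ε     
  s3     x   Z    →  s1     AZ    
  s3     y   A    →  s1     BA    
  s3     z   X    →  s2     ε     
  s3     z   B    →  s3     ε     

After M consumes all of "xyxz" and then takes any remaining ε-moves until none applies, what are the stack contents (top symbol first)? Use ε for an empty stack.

(s0, xyxz, Z) ⊢ (s3, yxz, AZ) ⊢ (s1, xz, BAZ) ⊢ (s3, z, XAZ) ⊢ (s2, ε, AZ)
All input consumed in state s2 with stack AZ.

AZ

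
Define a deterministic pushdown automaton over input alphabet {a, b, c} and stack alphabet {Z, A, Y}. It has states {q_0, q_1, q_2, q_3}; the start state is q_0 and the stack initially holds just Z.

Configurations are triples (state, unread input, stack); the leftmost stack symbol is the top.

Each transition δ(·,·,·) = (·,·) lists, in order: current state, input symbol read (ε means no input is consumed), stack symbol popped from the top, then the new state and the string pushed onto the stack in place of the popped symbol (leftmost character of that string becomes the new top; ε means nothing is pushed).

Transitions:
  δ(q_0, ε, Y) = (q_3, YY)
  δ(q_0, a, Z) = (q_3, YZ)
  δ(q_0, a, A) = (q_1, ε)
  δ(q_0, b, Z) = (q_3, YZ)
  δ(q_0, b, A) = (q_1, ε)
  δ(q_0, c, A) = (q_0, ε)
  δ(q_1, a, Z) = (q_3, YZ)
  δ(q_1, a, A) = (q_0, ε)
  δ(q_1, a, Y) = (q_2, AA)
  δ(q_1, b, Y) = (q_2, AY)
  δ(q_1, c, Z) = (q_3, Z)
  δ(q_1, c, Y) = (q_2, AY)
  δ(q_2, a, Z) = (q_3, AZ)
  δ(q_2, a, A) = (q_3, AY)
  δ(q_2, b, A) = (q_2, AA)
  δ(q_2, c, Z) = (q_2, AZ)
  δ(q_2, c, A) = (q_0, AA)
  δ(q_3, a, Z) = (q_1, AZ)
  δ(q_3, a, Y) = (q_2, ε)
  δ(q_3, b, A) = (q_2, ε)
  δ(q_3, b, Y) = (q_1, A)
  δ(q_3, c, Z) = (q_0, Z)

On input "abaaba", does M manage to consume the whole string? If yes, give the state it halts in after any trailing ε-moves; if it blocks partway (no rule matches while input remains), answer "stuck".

(q_0, abaaba, Z)
  read a, top Z: go to q_3, push YZ → (q_3, baaba, YZ)
  read b, top Y: go to q_1, push A → (q_1, aaba, AZ)
  read a, top A: go to q_0, push ε → (q_0, aba, Z)
  read a, top Z: go to q_3, push YZ → (q_3, ba, YZ)
  read b, top Y: go to q_1, push A → (q_1, a, AZ)
  read a, top A: go to q_0, push ε → (q_0, ε, Z)
All input consumed; M is in state q_0.

q_0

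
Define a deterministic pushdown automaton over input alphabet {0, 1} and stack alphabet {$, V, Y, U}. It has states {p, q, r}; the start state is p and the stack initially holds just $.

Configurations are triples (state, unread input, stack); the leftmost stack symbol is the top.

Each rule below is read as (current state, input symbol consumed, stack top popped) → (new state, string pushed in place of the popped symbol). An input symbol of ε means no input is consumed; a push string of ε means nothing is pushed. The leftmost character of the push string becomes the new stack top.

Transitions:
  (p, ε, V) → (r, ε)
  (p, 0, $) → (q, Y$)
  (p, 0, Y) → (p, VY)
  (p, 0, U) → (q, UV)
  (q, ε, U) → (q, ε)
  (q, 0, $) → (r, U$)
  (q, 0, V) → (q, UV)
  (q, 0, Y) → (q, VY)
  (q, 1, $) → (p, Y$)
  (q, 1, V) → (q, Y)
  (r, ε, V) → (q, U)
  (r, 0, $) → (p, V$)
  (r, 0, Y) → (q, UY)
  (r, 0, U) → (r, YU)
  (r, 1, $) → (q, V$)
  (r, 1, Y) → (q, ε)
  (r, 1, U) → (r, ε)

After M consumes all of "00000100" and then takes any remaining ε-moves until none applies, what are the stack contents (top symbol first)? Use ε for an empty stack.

(p, 00000100, $)
  read 0, top $: go to q, push Y$ → (q, 0000100, Y$)
  read 0, top Y: go to q, push VY → (q, 000100, VY$)
  read 0, top V: go to q, push UV → (q, 00100, UVY$)
  ε-move, top U: go to q, push ε → (q, 00100, VY$)
  read 0, top V: go to q, push UV → (q, 0100, UVY$)
  ε-move, top U: go to q, push ε → (q, 0100, VY$)
  read 0, top V: go to q, push UV → (q, 100, UVY$)
  ε-move, top U: go to q, push ε → (q, 100, VY$)
  read 1, top V: go to q, push Y → (q, 00, YY$)
  read 0, top Y: go to q, push VY → (q, 0, VYY$)
  read 0, top V: go to q, push UV → (q, ε, UVYY$)
  ε-move, top U: go to q, push ε → (q, ε, VYY$)
All input consumed in state q with stack VYY$.

VYY$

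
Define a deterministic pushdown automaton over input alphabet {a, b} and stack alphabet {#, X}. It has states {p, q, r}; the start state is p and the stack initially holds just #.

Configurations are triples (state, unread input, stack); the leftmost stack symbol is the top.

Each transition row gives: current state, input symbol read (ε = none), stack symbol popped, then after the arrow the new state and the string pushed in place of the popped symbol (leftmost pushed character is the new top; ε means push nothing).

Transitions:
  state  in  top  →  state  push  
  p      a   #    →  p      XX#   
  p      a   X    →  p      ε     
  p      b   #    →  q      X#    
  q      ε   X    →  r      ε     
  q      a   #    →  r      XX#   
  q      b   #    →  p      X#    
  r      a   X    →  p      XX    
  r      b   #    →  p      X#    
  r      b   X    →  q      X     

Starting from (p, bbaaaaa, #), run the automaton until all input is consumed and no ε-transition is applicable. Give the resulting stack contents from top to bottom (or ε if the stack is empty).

(p, bbaaaaa, #) ⊢ (q, baaaaa, X#) ⊢ (r, baaaaa, #) ⊢ (p, aaaaa, X#) ⊢ (p, aaaa, #) ⊢ (p, aaa, XX#) ⊢ (p, aa, X#) ⊢ (p, a, #) ⊢ (p, ε, XX#)
All input consumed in state p with stack XX#.

XX#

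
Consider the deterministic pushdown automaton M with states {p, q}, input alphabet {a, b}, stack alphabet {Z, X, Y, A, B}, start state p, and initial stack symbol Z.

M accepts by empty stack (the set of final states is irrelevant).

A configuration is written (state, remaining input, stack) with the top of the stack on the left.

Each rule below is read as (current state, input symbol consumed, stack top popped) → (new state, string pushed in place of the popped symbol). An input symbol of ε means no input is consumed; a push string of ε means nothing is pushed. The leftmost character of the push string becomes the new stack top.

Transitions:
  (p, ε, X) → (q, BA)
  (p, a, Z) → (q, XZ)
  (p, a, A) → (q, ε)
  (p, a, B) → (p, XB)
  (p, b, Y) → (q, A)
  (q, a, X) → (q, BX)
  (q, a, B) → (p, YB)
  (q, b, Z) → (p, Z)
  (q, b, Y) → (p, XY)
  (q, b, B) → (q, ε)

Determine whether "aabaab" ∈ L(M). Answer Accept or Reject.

(p, aabaab, Z) ⊢ (q, abaab, XZ) ⊢ (q, baab, BXZ) ⊢ (q, aab, XZ) ⊢ (q, ab, BXZ) ⊢ (p, b, YBXZ) ⊢ (q, ε, ABXZ)
All input consumed; stack is ABXZ, not empty, and no further ε-move applies.

Reject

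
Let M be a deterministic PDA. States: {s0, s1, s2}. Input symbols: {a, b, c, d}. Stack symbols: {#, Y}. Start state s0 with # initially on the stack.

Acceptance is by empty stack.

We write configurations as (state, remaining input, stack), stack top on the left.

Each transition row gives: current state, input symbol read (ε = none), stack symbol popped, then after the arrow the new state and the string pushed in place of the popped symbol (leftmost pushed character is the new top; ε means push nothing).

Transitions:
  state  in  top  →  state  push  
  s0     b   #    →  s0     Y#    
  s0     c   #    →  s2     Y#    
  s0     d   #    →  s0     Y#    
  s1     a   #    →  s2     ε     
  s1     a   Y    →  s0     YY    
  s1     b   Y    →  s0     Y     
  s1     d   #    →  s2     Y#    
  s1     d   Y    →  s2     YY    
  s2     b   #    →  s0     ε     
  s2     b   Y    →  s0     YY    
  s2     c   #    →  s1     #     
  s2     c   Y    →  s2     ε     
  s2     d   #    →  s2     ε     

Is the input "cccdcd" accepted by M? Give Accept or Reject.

(s0, cccdcd, #) ⊢ (s2, ccdcd, Y#) ⊢ (s2, cdcd, #) ⊢ (s1, dcd, #) ⊢ (s2, cd, Y#) ⊢ (s2, d, #) ⊢ (s2, ε, ε)
All input consumed and the stack is empty.

Accept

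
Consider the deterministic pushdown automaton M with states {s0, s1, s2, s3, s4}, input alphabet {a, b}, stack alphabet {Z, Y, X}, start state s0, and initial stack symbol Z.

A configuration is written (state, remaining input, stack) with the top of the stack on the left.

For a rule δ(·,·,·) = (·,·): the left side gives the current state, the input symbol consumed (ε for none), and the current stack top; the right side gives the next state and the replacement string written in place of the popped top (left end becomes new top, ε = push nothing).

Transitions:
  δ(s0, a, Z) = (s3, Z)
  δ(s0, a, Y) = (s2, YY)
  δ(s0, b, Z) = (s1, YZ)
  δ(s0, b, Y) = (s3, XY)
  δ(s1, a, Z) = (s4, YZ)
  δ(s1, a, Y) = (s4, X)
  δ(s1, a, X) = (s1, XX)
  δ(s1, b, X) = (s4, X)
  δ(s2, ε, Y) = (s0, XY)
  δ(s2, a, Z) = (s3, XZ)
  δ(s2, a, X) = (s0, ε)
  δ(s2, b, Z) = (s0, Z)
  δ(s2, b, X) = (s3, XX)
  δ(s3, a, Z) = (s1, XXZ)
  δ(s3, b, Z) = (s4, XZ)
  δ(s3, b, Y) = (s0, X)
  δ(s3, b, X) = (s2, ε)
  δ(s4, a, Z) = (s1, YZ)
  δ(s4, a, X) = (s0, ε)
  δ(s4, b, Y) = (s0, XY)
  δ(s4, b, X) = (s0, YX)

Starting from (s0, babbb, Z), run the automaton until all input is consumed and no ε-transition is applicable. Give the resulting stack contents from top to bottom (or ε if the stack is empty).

(s0, babbb, Z) ⊢ (s1, abbb, YZ) ⊢ (s4, bbb, XZ) ⊢ (s0, bb, YXZ) ⊢ (s3, b, XYXZ) ⊢ (s2, ε, YXZ) ⊢ (s0, ε, XYXZ)
All input consumed in state s0 with stack XYXZ.

XYXZ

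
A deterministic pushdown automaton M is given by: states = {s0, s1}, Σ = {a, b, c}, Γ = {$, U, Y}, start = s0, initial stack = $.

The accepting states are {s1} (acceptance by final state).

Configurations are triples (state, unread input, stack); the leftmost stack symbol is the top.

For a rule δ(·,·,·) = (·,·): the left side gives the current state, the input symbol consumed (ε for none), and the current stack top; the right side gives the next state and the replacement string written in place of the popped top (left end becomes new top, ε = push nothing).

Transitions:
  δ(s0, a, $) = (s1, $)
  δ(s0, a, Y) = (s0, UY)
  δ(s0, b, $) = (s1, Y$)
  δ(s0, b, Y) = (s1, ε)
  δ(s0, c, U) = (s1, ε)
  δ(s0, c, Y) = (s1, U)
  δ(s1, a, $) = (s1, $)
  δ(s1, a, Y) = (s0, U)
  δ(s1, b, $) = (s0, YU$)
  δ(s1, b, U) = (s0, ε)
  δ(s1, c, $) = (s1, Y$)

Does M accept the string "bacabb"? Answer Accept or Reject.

(s0, bacabb, $) ⊢ (s1, acabb, Y$) ⊢ (s0, cabb, U$) ⊢ (s1, abb, $) ⊢ (s1, bb, $) ⊢ (s0, b, YU$) ⊢ (s1, ε, U$)
All input consumed; state s1 ∈ F.

Accept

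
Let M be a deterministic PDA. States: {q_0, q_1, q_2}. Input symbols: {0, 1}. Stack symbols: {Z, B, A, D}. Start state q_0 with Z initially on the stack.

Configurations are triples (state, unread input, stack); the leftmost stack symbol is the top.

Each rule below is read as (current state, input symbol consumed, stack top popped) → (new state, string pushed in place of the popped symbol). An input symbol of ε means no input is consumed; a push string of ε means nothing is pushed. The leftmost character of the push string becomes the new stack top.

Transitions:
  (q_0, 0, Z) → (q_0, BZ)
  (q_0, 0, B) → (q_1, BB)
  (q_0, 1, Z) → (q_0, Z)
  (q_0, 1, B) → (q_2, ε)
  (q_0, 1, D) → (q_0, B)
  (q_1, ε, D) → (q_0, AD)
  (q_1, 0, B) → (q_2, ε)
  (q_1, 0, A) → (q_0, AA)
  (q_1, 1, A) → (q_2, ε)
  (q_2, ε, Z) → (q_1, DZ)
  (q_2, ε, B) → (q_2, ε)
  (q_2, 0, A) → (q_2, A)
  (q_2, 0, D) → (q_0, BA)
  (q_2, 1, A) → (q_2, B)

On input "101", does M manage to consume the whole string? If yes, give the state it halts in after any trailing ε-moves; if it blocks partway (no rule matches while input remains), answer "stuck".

q_0

(q_0, 101, Z)
  read 1, top Z: go to q_0, push Z → (q_0, 01, Z)
  read 0, top Z: go to q_0, push BZ → (q_0, 1, BZ)
  read 1, top B: go to q_2, push ε → (q_2, ε, Z)
  ε-move, top Z: go to q_1, push DZ → (q_1, ε, DZ)
  ε-move, top D: go to q_0, push AD → (q_0, ε, ADZ)
All input consumed; M is in state q_0.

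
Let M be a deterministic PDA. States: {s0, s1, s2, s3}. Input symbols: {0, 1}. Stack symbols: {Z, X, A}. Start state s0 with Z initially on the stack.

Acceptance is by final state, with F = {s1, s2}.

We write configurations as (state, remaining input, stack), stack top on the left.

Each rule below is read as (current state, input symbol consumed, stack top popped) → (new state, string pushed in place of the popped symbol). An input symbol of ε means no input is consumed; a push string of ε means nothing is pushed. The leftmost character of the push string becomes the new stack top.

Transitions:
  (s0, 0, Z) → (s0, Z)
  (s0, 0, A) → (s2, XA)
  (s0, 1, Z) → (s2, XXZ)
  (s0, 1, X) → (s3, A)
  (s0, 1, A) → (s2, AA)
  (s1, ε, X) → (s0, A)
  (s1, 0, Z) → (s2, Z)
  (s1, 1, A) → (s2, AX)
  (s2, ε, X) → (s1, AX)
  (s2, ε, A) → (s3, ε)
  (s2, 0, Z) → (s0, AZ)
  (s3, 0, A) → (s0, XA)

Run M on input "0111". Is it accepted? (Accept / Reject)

(s0, 0111, Z) ⊢ (s0, 111, Z) ⊢ (s2, 11, XXZ) ⊢ (s1, 11, AXXZ) ⊢ (s2, 1, AXXXZ) ⊢ (s3, 1, XXXZ)
No transition applies at (s3, 1, XXXZ); input not fully consumed.

Reject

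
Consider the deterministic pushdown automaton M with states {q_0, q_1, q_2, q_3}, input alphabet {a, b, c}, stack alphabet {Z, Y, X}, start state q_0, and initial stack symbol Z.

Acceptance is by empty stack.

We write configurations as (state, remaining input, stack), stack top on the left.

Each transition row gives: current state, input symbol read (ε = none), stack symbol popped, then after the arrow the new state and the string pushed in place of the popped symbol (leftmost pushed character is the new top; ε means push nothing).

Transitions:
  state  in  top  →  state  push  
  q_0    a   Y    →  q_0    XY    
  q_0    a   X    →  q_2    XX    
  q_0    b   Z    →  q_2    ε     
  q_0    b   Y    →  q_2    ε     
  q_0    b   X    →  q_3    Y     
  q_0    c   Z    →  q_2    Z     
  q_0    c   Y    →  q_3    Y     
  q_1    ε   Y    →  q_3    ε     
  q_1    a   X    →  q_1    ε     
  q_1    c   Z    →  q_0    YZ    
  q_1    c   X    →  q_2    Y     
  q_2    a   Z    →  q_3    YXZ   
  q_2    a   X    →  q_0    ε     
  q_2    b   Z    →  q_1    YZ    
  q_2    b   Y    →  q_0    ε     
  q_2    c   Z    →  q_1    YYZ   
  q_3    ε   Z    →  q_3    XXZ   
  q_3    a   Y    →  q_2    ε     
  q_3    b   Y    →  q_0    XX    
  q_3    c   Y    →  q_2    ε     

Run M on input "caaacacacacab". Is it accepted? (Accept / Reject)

(q_0, caaacacacacab, Z)
  read c, top Z: go to q_2, push Z → (q_2, aaacacacacab, Z)
  read a, top Z: go to q_3, push YXZ → (q_3, aacacacacab, YXZ)
  read a, top Y: go to q_2, push ε → (q_2, acacacacab, XZ)
  read a, top X: go to q_0, push ε → (q_0, cacacacab, Z)
  read c, top Z: go to q_2, push Z → (q_2, acacacab, Z)
  read a, top Z: go to q_3, push YXZ → (q_3, cacacab, YXZ)
  read c, top Y: go to q_2, push ε → (q_2, acacab, XZ)
  read a, top X: go to q_0, push ε → (q_0, cacab, Z)
  read c, top Z: go to q_2, push Z → (q_2, acab, Z)
  read a, top Z: go to q_3, push YXZ → (q_3, cab, YXZ)
  read c, top Y: go to q_2, push ε → (q_2, ab, XZ)
  read a, top X: go to q_0, push ε → (q_0, b, Z)
  read b, top Z: go to q_2, push ε → (q_2, ε, ε)
All input consumed and the stack is empty.

Accept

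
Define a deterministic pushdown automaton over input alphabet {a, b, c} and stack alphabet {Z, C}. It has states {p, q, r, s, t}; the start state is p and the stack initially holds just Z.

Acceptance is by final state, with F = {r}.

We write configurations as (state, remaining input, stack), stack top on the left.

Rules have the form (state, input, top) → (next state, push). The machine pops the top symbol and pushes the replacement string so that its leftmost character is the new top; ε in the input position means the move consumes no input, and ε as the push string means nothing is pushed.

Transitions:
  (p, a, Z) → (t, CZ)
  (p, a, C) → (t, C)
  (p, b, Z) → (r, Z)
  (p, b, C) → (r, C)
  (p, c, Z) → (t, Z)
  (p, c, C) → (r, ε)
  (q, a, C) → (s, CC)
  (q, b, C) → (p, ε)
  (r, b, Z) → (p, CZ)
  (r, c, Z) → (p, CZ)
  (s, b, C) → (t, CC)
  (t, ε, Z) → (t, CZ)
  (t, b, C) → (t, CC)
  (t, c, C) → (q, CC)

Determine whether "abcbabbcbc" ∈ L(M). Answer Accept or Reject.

Accept

(p, abcbabbcbc, Z)
  read a, top Z: go to t, push CZ → (t, bcbabbcbc, CZ)
  read b, top C: go to t, push CC → (t, cbabbcbc, CCZ)
  read c, top C: go to q, push CC → (q, babbcbc, CCCZ)
  read b, top C: go to p, push ε → (p, abbcbc, CCZ)
  read a, top C: go to t, push C → (t, bbcbc, CCZ)
  read b, top C: go to t, push CC → (t, bcbc, CCCZ)
  read b, top C: go to t, push CC → (t, cbc, CCCCZ)
  read c, top C: go to q, push CC → (q, bc, CCCCCZ)
  read b, top C: go to p, push ε → (p, c, CCCCZ)
  read c, top C: go to r, push ε → (r, ε, CCCZ)
All input consumed; state r ∈ F.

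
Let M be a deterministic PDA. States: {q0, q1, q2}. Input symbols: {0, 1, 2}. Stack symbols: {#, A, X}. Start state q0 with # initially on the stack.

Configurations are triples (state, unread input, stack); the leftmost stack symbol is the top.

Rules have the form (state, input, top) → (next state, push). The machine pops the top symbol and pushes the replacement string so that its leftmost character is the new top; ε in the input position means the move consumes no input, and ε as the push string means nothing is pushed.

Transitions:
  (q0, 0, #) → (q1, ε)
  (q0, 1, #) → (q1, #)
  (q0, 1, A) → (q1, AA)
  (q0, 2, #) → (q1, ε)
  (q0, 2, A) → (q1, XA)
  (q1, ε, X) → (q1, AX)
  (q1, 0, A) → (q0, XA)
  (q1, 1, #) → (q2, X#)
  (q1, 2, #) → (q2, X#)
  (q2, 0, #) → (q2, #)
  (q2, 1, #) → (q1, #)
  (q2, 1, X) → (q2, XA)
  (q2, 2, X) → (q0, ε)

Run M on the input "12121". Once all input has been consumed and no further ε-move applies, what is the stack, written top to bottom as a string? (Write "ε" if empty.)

AA#

(q0, 12121, #)
  read 1, top #: go to q1, push # → (q1, 2121, #)
  read 2, top #: go to q2, push X# → (q2, 121, X#)
  read 1, top X: go to q2, push XA → (q2, 21, XA#)
  read 2, top X: go to q0, push ε → (q0, 1, A#)
  read 1, top A: go to q1, push AA → (q1, ε, AA#)
All input consumed in state q1 with stack AA#.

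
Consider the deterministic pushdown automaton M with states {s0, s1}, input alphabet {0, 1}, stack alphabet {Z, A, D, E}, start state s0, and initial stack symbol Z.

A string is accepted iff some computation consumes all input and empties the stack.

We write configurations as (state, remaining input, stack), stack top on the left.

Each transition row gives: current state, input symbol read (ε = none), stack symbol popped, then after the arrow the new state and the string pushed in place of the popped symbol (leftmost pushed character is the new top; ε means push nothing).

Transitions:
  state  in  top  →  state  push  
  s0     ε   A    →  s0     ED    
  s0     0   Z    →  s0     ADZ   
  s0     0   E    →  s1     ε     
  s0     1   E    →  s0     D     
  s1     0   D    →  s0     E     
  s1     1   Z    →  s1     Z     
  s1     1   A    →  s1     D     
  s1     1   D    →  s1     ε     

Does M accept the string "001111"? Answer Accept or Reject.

(s0, 001111, Z)
  read 0, top Z: go to s0, push ADZ → (s0, 01111, ADZ)
  ε-move, top A: go to s0, push ED → (s0, 01111, EDDZ)
  read 0, top E: go to s1, push ε → (s1, 1111, DDZ)
  read 1, top D: go to s1, push ε → (s1, 111, DZ)
  read 1, top D: go to s1, push ε → (s1, 11, Z)
  read 1, top Z: go to s1, push Z → (s1, 1, Z)
  read 1, top Z: go to s1, push Z → (s1, ε, Z)
All input consumed; stack is Z, not empty, and no further ε-move applies.

Reject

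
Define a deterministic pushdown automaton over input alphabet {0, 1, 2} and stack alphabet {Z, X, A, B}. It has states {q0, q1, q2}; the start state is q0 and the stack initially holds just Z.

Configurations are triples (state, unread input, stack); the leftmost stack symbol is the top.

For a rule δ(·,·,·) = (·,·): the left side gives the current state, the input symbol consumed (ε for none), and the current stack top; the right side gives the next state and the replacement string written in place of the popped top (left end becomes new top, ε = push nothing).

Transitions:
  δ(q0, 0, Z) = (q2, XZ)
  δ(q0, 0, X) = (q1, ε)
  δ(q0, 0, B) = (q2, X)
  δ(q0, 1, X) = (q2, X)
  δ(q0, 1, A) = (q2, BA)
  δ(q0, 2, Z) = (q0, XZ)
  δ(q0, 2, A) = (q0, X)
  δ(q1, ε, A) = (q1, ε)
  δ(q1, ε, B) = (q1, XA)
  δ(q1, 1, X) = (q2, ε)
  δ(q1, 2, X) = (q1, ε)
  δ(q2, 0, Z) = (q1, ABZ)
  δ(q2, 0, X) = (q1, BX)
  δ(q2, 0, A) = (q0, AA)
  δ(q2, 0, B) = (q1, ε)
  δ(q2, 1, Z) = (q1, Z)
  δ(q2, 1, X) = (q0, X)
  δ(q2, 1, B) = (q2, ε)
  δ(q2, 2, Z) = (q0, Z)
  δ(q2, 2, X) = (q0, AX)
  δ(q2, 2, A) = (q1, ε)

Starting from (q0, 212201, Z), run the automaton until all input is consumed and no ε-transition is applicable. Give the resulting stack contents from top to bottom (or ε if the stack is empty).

Z

(q0, 212201, Z)
  read 2, top Z: go to q0, push XZ → (q0, 12201, XZ)
  read 1, top X: go to q2, push X → (q2, 2201, XZ)
  read 2, top X: go to q0, push AX → (q0, 201, AXZ)
  read 2, top A: go to q0, push X → (q0, 01, XXZ)
  read 0, top X: go to q1, push ε → (q1, 1, XZ)
  read 1, top X: go to q2, push ε → (q2, ε, Z)
All input consumed in state q2 with stack Z.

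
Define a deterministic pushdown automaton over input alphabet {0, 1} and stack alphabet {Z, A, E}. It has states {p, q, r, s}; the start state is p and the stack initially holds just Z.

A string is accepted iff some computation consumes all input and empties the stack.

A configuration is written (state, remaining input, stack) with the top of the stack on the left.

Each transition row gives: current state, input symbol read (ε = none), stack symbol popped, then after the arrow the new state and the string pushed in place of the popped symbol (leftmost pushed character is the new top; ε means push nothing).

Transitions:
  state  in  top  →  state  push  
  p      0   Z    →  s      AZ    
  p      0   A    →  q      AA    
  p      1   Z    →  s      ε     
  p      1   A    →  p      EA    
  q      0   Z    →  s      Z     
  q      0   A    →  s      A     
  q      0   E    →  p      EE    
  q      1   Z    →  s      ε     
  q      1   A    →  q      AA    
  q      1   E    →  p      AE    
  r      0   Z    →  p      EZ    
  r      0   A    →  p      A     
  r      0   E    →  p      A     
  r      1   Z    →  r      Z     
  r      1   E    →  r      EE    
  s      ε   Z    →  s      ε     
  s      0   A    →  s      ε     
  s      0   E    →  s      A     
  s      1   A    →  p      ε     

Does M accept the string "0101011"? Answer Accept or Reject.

Accept

(p, 0101011, Z)
  read 0, top Z: go to s, push AZ → (s, 101011, AZ)
  read 1, top A: go to p, push ε → (p, 01011, Z)
  read 0, top Z: go to s, push AZ → (s, 1011, AZ)
  read 1, top A: go to p, push ε → (p, 011, Z)
  read 0, top Z: go to s, push AZ → (s, 11, AZ)
  read 1, top A: go to p, push ε → (p, 1, Z)
  read 1, top Z: go to s, push ε → (s, ε, ε)
All input consumed and the stack is empty.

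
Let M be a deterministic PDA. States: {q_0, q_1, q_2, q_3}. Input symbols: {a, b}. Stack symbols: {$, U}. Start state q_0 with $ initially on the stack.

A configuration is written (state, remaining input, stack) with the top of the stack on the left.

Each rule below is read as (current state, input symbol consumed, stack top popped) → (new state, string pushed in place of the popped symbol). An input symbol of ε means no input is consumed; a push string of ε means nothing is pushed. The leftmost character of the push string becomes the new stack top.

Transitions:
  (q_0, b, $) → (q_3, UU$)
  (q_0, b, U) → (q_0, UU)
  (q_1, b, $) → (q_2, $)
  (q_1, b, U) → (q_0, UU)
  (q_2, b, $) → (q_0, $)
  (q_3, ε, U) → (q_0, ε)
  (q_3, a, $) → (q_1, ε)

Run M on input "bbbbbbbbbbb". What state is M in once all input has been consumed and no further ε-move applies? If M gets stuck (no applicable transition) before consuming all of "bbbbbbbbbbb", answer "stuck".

q_0

(q_0, bbbbbbbbbbb, $)
  read b, top $: go to q_3, push UU$ → (q_3, bbbbbbbbbb, UU$)
  ε-move, top U: go to q_0, push ε → (q_0, bbbbbbbbbb, U$)
  read b, top U: go to q_0, push UU → (q_0, bbbbbbbbb, UU$)
  read b, top U: go to q_0, push UU → (q_0, bbbbbbbb, UUU$)
  read b, top U: go to q_0, push UU → (q_0, bbbbbbb, UUUU$)
  read b, top U: go to q_0, push UU → (q_0, bbbbbb, UUUUU$)
  read b, top U: go to q_0, push UU → (q_0, bbbbb, UUUUUU$)
  read b, top U: go to q_0, push UU → (q_0, bbbb, UUUUUUU$)
  read b, top U: go to q_0, push UU → (q_0, bbb, UUUUUUUU$)
  read b, top U: go to q_0, push UU → (q_0, bb, UUUUUUUUU$)
  read b, top U: go to q_0, push UU → (q_0, b, UUUUUUUUUU$)
  read b, top U: go to q_0, push UU → (q_0, ε, UUUUUUUUUUU$)
All input consumed; M is in state q_0.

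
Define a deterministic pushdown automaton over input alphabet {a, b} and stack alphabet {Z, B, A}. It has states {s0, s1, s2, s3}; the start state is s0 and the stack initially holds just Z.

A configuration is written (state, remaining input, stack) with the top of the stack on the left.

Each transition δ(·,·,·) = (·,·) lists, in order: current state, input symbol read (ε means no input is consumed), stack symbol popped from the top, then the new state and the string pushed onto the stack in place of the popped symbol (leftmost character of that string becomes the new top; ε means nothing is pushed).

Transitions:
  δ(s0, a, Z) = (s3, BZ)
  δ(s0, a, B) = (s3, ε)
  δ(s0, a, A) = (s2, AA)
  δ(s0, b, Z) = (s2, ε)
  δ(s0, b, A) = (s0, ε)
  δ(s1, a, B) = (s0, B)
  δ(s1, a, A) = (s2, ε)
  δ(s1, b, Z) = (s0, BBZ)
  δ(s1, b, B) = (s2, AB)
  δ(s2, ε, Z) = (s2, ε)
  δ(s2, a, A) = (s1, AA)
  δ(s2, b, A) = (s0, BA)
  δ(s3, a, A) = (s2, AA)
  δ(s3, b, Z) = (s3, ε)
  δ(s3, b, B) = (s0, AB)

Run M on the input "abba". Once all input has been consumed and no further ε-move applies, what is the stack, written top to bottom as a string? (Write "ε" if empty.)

(s0, abba, Z)
  read a, top Z: go to s3, push BZ → (s3, bba, BZ)
  read b, top B: go to s0, push AB → (s0, ba, ABZ)
  read b, top A: go to s0, push ε → (s0, a, BZ)
  read a, top B: go to s3, push ε → (s3, ε, Z)
All input consumed in state s3 with stack Z.

Z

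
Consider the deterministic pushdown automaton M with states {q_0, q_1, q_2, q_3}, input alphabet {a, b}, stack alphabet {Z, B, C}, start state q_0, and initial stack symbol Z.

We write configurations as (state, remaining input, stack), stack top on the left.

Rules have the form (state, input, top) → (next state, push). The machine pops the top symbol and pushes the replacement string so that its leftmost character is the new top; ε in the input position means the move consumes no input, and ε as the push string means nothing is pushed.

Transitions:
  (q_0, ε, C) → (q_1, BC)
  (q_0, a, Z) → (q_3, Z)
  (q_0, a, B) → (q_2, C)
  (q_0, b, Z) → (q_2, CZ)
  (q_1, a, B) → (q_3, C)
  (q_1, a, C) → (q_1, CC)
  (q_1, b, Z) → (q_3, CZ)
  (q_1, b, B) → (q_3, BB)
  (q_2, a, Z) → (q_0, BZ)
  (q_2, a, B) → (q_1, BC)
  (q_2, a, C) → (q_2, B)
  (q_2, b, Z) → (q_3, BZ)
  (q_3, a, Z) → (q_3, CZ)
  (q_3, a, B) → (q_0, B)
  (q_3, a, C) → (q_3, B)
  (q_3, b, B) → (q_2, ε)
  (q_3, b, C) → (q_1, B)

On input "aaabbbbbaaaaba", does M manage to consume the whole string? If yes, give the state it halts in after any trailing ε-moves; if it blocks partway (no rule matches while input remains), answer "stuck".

(q_0, aaabbbbbaaaaba, Z)
  read a, top Z: go to q_3, push Z → (q_3, aabbbbbaaaaba, Z)
  read a, top Z: go to q_3, push CZ → (q_3, abbbbbaaaaba, CZ)
  read a, top C: go to q_3, push B → (q_3, bbbbbaaaaba, BZ)
  read b, top B: go to q_2, push ε → (q_2, bbbbaaaaba, Z)
  read b, top Z: go to q_3, push BZ → (q_3, bbbaaaaba, BZ)
  read b, top B: go to q_2, push ε → (q_2, bbaaaaba, Z)
  read b, top Z: go to q_3, push BZ → (q_3, baaaaba, BZ)
  read b, top B: go to q_2, push ε → (q_2, aaaaba, Z)
  read a, top Z: go to q_0, push BZ → (q_0, aaaba, BZ)
  read a, top B: go to q_2, push C → (q_2, aaba, CZ)
  read a, top C: go to q_2, push B → (q_2, aba, BZ)
  read a, top B: go to q_1, push BC → (q_1, ba, BCZ)
  read b, top B: go to q_3, push BB → (q_3, a, BBCZ)
  read a, top B: go to q_0, push B → (q_0, ε, BBCZ)
All input consumed; M is in state q_0.

q_0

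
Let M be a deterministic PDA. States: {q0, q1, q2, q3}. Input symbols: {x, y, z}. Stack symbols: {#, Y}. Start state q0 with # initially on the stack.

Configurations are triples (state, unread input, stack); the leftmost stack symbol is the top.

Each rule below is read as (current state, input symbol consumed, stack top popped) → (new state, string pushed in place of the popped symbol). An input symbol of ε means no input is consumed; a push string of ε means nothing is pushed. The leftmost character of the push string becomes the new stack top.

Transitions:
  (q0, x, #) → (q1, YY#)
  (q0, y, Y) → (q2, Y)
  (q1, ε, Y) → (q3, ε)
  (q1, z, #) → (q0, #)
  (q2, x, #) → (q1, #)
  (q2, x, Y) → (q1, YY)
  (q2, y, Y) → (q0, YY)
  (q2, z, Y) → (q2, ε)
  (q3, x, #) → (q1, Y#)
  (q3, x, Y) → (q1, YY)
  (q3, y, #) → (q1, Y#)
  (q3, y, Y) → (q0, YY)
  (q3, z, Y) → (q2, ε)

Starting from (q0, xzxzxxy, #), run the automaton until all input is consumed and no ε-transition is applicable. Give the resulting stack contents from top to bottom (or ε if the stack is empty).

YY#

(q0, xzxzxxy, #)
  read x, top #: go to q1, push YY# → (q1, zxzxxy, YY#)
  ε-move, top Y: go to q3, push ε → (q3, zxzxxy, Y#)
  read z, top Y: go to q2, push ε → (q2, xzxxy, #)
  read x, top #: go to q1, push # → (q1, zxxy, #)
  read z, top #: go to q0, push # → (q0, xxy, #)
  read x, top #: go to q1, push YY# → (q1, xy, YY#)
  ε-move, top Y: go to q3, push ε → (q3, xy, Y#)
  read x, top Y: go to q1, push YY → (q1, y, YY#)
  ε-move, top Y: go to q3, push ε → (q3, y, Y#)
  read y, top Y: go to q0, push YY → (q0, ε, YY#)
All input consumed in state q0 with stack YY#.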